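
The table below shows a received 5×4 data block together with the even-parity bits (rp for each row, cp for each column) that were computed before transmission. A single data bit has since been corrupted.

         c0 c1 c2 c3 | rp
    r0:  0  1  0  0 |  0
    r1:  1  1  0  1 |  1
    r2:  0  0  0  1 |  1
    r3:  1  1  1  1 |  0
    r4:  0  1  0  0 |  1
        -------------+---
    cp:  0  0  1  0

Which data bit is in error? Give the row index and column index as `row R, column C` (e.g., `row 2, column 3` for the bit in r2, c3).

Recompute each row's even parity and compare to rp:
  r0: data parity 1, sent rp 0 → mismatch
  r1: data parity 1, sent rp 1 → ok
  r2: data parity 1, sent rp 1 → ok
  r3: data parity 0, sent rp 0 → ok
  r4: data parity 1, sent rp 1 → ok
Recompute each column's even parity and compare to cp:
  c0: data parity 0, sent cp 0 → ok
  c1: data parity 0, sent cp 0 → ok
  c2: data parity 1, sent cp 1 → ok
  c3: data parity 1, sent cp 0 → mismatch
Exactly one row (r0) and one column (c3) fail → the flipped bit is at their intersection.

row 0, column 3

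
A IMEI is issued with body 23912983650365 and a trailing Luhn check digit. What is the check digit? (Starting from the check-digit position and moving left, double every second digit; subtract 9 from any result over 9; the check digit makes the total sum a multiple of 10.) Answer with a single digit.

6

Partial digits right→left: 5 6 3 0 5 6 3 8 9 2 1 9 3 2
Double every second digit counting from the check-digit position (so the 1st, 3rd, 5th, ... of the partial from the right).
  doubled (with −9 where >9): 1 6 1 6 9 2 6 → sum 31
  kept as-is: 6 0 6 8 2 9 2 → sum 33
Total = 31 + 33 = 64.
Check digit = (10 − (64 mod 10)) mod 10 = 6.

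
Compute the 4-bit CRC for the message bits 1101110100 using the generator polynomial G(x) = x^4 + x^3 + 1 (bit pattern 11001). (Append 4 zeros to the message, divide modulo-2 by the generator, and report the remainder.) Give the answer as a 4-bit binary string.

1011

Append 4 zeros: 11011101000000. Divide by 11001 (XOR where the leading bit is 1):
  pos 0: 11011 XOR 11001 = 00010
  pos 3: 10101 XOR 11001 = 01100
  pos 4: 11000 XOR 11001 = 00001
  pos 8: 10000 XOR 11001 = 01001
  pos 9: 10010 XOR 11001 = 01011
Remainder (last 4 bits) = 1011. This is the CRC / FCS.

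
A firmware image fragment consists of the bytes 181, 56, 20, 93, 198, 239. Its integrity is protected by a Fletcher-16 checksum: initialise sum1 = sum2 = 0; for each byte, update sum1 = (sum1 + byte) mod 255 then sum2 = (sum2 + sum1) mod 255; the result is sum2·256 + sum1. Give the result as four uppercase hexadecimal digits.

Running sums (mod 255):
  after byte 0 (181): sum1=181, sum2=181
  after byte 1 (56): sum1=237, sum2=163
  after byte 2 (20): sum1=2, sum2=165
  after byte 3 (93): sum1=95, sum2=5
  after byte 4 (198): sum1=38, sum2=43
  after byte 5 (239): sum1=22, sum2=65
Checksum = sum2·256 + sum1 = 65·256 + 22 = 16662 = 0x4116.

4116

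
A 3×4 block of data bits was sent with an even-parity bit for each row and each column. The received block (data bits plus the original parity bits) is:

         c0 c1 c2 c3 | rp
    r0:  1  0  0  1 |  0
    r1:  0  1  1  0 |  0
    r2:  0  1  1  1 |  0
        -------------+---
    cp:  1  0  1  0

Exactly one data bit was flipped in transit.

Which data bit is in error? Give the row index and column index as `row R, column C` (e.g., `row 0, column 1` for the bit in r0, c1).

row 2, column 2

Recompute each row's even parity and compare to rp:
  r0: data parity 0, sent rp 0 → ok
  r1: data parity 0, sent rp 0 → ok
  r2: data parity 1, sent rp 0 → mismatch
Recompute each column's even parity and compare to cp:
  c0: data parity 1, sent cp 1 → ok
  c1: data parity 0, sent cp 0 → ok
  c2: data parity 0, sent cp 1 → mismatch
  c3: data parity 0, sent cp 0 → ok
Exactly one row (r2) and one column (c2) fail → the flipped bit is at their intersection.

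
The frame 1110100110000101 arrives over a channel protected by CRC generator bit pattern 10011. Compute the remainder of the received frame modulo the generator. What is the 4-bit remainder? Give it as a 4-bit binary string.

0000

Modulo-2 division of 1110100110000101 by 10011:
  pos 0: 11101 XOR 10011 = 01110
  pos 1: 11100 XOR 10011 = 01111
  pos 2: 11110 XOR 10011 = 01101
  pos 3: 11011 XOR 10011 = 01000
  pos 4: 10001 XOR 10011 = 00010
  pos 7: 10000 XOR 10011 = 00011
  pos 10: 11010 XOR 10011 = 01001
  pos 11: 10011 XOR 10011 = 00000
Remainder = 0000 (zero — the frame passes the CRC check).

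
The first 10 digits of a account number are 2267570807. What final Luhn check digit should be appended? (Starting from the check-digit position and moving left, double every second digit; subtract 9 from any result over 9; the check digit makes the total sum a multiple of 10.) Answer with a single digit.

1

Partial digits right→left: 7 0 8 0 7 5 7 6 2 2
Double every second digit counting from the check-digit position (so the 1st, 3rd, 5th, ... of the partial from the right).
  doubled (with −9 where >9): 5 7 5 5 4 → sum 26
  kept as-is: 0 0 5 6 2 → sum 13
Total = 26 + 13 = 39.
Check digit = (10 − (39 mod 10)) mod 10 = 1.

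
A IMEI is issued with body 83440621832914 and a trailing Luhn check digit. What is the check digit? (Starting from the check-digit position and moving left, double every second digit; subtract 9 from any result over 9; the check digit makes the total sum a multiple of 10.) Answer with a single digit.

3

Partial digits right→left: 4 1 9 2 3 8 1 2 6 0 4 4 3 8
Double every second digit counting from the check-digit position (so the 1st, 3rd, 5th, ... of the partial from the right).
  doubled (with −9 where >9): 8 9 6 2 3 8 6 → sum 42
  kept as-is: 1 2 8 2 0 4 8 → sum 25
Total = 42 + 25 = 67.
Check digit = (10 − (67 mod 10)) mod 10 = 3.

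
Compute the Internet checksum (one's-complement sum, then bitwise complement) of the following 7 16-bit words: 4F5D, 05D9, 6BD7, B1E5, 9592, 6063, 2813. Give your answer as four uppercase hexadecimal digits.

6F03

One's-complement addition (fold any carry out of bit 15 back into bit 0):
  0x4F5D + 0x05D9 = 0x05536
  0x5536 + 0x6BD7 = 0x0C10D
  0xC10D + 0xB1E5 = 0x172F2 → wrap carry → 0x72F3
  0x72F3 + 0x9592 = 0x10885 → wrap carry → 0x0886
  0x0886 + 0x6063 = 0x068E9
  0x68E9 + 0x2813 = 0x090FC
One's-complement sum = 0x90FC.
Checksum = ~0x90FC & 0xFFFF = 0x6F03.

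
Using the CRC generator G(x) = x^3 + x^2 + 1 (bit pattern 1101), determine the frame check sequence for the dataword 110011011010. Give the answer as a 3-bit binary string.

Append 3 zeros: 110011011010000. Divide by 1101 (XOR where the leading bit is 1):
  pos 0: 1100 XOR 1101 = 0001
  pos 3: 1110 XOR 1101 = 0011
  pos 5: 1111 XOR 1101 = 0010
  pos 7: 1001 XOR 1101 = 0100
  pos 8: 1000 XOR 1101 = 0101
  pos 9: 1010 XOR 1101 = 0111
  pos 10: 1110 XOR 1101 = 0011
Remainder (last 3 bits) = 110. This is the CRC / FCS.

110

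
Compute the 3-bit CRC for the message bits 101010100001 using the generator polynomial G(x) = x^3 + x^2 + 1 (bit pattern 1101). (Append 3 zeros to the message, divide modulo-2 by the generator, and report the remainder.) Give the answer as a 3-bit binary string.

000

Append 3 zeros: 101010100001000. Divide by 1101 (XOR where the leading bit is 1):
  pos 0: 1010 XOR 1101 = 0111
  pos 1: 1111 XOR 1101 = 0010
  pos 3: 1001 XOR 1101 = 0100
  pos 4: 1000 XOR 1101 = 0101
  pos 5: 1010 XOR 1101 = 0111
  pos 6: 1110 XOR 1101 = 0011
  pos 8: 1101 XOR 1101 = 0000
Remainder (last 3 bits) = 000. This is the CRC / FCS.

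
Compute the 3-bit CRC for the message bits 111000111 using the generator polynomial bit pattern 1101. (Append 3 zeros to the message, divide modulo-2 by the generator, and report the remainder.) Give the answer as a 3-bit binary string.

111

Append 3 zeros: 111000111000. Divide by 1101 (XOR where the leading bit is 1):
  pos 0: 1110 XOR 1101 = 0011
  pos 2: 1100 XOR 1101 = 0001
  pos 5: 1111 XOR 1101 = 0010
  pos 7: 1000 XOR 1101 = 0101
  pos 8: 1010 XOR 1101 = 0111
Remainder (last 3 bits) = 111. This is the CRC / FCS.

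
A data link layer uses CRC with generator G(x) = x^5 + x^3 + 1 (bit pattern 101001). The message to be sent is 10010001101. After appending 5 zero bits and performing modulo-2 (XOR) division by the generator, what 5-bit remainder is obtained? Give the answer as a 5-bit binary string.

00110

Append 5 zeros: 1001000110100000. Divide by 101001 (XOR where the leading bit is 1):
  pos 0: 100100 XOR 101001 = 001101
  pos 2: 110101 XOR 101001 = 011100
  pos 3: 111001 XOR 101001 = 010000
  pos 4: 100000 XOR 101001 = 001001
  pos 6: 100110 XOR 101001 = 001111
  pos 8: 111100 XOR 101001 = 010101
  pos 9: 101010 XOR 101001 = 000011
Remainder (last 5 bits) = 00110. This is the CRC / FCS.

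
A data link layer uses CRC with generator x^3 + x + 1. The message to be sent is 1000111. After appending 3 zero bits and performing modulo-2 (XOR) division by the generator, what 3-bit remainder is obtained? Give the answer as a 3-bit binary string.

Append 3 zeros: 1000111000. Divide by 1011 (XOR where the leading bit is 1):
  pos 0: 1000 XOR 1011 = 0011
  pos 2: 1111 XOR 1011 = 0100
  pos 3: 1001 XOR 1011 = 0010
  pos 5: 1000 XOR 1011 = 0011
Remainder (last 3 bits) = 110. This is the CRC / FCS.

110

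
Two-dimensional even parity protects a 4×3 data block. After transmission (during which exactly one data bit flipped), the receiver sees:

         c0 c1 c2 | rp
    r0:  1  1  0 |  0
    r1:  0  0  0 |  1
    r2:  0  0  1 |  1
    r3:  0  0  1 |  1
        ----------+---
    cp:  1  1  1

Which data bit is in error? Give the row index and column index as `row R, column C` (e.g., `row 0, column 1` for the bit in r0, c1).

Recompute each row's even parity and compare to rp:
  r0: data parity 0, sent rp 0 → ok
  r1: data parity 0, sent rp 1 → mismatch
  r2: data parity 1, sent rp 1 → ok
  r3: data parity 1, sent rp 1 → ok
Recompute each column's even parity and compare to cp:
  c0: data parity 1, sent cp 1 → ok
  c1: data parity 1, sent cp 1 → ok
  c2: data parity 0, sent cp 1 → mismatch
Exactly one row (r1) and one column (c2) fail → the flipped bit is at their intersection.

row 1, column 2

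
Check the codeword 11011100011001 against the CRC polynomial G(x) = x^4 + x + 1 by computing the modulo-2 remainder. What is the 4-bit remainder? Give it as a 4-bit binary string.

Modulo-2 division of 11011100011001 by 10011:
  pos 0: 11011 XOR 10011 = 01000
  pos 1: 10001 XOR 10011 = 00010
  pos 4: 10000 XOR 10011 = 00011
  pos 7: 11110 XOR 10011 = 01101
  pos 8: 11010 XOR 10011 = 01001
  pos 9: 10011 XOR 10011 = 00000
Remainder = 0000 (zero — the frame passes the CRC check).

0000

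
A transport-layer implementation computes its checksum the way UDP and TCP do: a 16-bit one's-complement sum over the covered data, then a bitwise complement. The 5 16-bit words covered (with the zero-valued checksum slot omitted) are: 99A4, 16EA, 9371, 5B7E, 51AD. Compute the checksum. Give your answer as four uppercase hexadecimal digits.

0ED4

One's-complement addition (fold any carry out of bit 15 back into bit 0):
  0x99A4 + 0x16EA = 0x0B08E
  0xB08E + 0x9371 = 0x143FF → wrap carry → 0x4400
  0x4400 + 0x5B7E = 0x09F7E
  0x9F7E + 0x51AD = 0x0F12B
One's-complement sum = 0xF12B.
Checksum = ~0xF12B & 0xFFFF = 0x0ED4.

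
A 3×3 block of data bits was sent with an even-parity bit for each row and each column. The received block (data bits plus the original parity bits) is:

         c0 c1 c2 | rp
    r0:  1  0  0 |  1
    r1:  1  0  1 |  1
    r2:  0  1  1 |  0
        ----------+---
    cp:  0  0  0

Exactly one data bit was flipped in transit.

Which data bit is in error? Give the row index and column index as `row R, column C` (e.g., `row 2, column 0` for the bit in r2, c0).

Recompute each row's even parity and compare to rp:
  r0: data parity 1, sent rp 1 → ok
  r1: data parity 0, sent rp 1 → mismatch
  r2: data parity 0, sent rp 0 → ok
Recompute each column's even parity and compare to cp:
  c0: data parity 0, sent cp 0 → ok
  c1: data parity 1, sent cp 0 → mismatch
  c2: data parity 0, sent cp 0 → ok
Exactly one row (r1) and one column (c1) fail → the flipped bit is at their intersection.

row 1, column 1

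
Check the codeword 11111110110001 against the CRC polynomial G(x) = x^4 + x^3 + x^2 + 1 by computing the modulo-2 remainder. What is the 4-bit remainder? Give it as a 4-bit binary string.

0000

Modulo-2 division of 11111110110001 by 11101:
  pos 0: 11111 XOR 11101 = 00010
  pos 3: 10110 XOR 11101 = 01011
  pos 4: 10111 XOR 11101 = 01010
  pos 5: 10101 XOR 11101 = 01000
  pos 6: 10000 XOR 11101 = 01101
  pos 7: 11010 XOR 11101 = 00111
  pos 9: 11101 XOR 11101 = 00000
Remainder = 0000 (zero — the frame passes the CRC check).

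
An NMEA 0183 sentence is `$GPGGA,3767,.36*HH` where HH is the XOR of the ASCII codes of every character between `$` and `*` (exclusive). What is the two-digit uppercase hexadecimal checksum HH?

XOR the ASCII codes of the payload characters:
  'G' = 0x47 → acc = 0x47
  'P' = 0x50 → acc = 0x17
  'G' = 0x47 → acc = 0x50
  'G' = 0x47 → acc = 0x17
  'A' = 0x41 → acc = 0x56
  ',' = 0x2C → acc = 0x7A
  '3' = 0x33 → acc = 0x49
  '7' = 0x37 → acc = 0x7E
  '6' = 0x36 → acc = 0x48
  '7' = 0x37 → acc = 0x7F
  ',' = 0x2C → acc = 0x53
  '.' = 0x2E → acc = 0x7D
  '3' = 0x33 → acc = 0x4E
  '6' = 0x36 → acc = 0x78
Checksum = 0x78.

78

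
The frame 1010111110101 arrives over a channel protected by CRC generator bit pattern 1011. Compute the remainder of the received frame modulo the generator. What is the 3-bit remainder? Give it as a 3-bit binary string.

Modulo-2 division of 1010111110101 by 1011:
  pos 0: 1010 XOR 1011 = 0001
  pos 3: 1111 XOR 1011 = 0100
  pos 4: 1001 XOR 1011 = 0010
  pos 6: 1010 XOR 1011 = 0001
  pos 9: 1101 XOR 1011 = 0110
Remainder = 110 (nonzero — an error is detected).

110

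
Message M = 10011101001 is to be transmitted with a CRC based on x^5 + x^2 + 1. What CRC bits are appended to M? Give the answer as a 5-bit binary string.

Append 5 zeros: 1001110100100000. Divide by 100101 (XOR where the leading bit is 1):
  pos 0: 100111 XOR 100101 = 000010
  pos 4: 100100 XOR 100101 = 000001
  pos 9: 110000 XOR 100101 = 010101
  pos 10: 101010 XOR 100101 = 001111
Remainder (last 5 bits) = 01111. This is the CRC / FCS.

01111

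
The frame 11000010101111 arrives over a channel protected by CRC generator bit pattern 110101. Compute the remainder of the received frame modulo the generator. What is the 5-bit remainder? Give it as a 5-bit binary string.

Modulo-2 division of 11000010101111 by 110101:
  pos 0: 110000 XOR 110101 = 000101
  pos 3: 101101 XOR 110101 = 011000
  pos 4: 110000 XOR 110101 = 000101
  pos 7: 101111 XOR 110101 = 011010
  pos 8: 110101 XOR 110101 = 000000
Remainder = 00000 (zero — the frame passes the CRC check).

00000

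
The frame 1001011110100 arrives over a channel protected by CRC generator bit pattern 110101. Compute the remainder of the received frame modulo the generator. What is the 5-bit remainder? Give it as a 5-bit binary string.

10000

Modulo-2 division of 1001011110100 by 110101:
  pos 0: 100101 XOR 110101 = 010000
  pos 1: 100001 XOR 110101 = 010100
  pos 2: 101001 XOR 110101 = 011100
  pos 3: 111001 XOR 110101 = 001100
  pos 5: 110001 XOR 110101 = 000100
Remainder = 10000 (nonzero — an error is detected).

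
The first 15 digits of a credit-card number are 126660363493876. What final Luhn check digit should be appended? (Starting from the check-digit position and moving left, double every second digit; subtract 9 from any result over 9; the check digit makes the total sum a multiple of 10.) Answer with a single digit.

Partial digits right→left: 6 7 8 3 9 4 3 6 3 0 6 6 6 2 1
Double every second digit counting from the check-digit position (so the 1st, 3rd, 5th, ... of the partial from the right).
  doubled (with −9 where >9): 3 7 9 6 6 3 3 2 → sum 39
  kept as-is: 7 3 4 6 0 6 2 → sum 28
Total = 39 + 28 = 67.
Check digit = (10 − (67 mod 10)) mod 10 = 3.

3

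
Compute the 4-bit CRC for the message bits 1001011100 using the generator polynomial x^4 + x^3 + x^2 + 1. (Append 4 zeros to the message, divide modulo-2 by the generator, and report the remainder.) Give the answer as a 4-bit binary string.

Append 4 zeros: 10010111000000. Divide by 11101 (XOR where the leading bit is 1):
  pos 0: 10010 XOR 11101 = 01111
  pos 1: 11111 XOR 11101 = 00010
  pos 4: 10110 XOR 11101 = 01011
  pos 5: 10110 XOR 11101 = 01011
  pos 6: 10110 XOR 11101 = 01011
  pos 7: 10110 XOR 11101 = 01011
  pos 8: 10110 XOR 11101 = 01011
  pos 9: 10110 XOR 11101 = 01011
Remainder (last 4 bits) = 1011. This is the CRC / FCS.

1011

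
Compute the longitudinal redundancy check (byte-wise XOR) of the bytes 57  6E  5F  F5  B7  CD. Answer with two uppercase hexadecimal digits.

XOR the bytes together:
  start with 0x57
  0x57 ⊕ 0x6E = 0x39
  0x39 ⊕ 0x5F = 0x66
  0x66 ⊕ 0xF5 = 0x93
  0x93 ⊕ 0xB7 = 0x24
  0x24 ⊕ 0xCD = 0xE9

E9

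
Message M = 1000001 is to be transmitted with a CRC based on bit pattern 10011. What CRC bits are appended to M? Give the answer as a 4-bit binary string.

0100

Append 4 zeros: 10000010000. Divide by 10011 (XOR where the leading bit is 1):
  pos 0: 10000 XOR 10011 = 00011
  pos 3: 11010 XOR 10011 = 01001
  pos 4: 10010 XOR 10011 = 00001
Remainder (last 4 bits) = 0100. This is the CRC / FCS.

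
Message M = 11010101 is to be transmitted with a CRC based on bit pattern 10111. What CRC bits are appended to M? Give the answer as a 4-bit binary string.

Append 4 zeros: 110101010000. Divide by 10111 (XOR where the leading bit is 1):
  pos 0: 11010 XOR 10111 = 01101
  pos 1: 11011 XOR 10111 = 01100
  pos 2: 11000 XOR 10111 = 01111
  pos 3: 11111 XOR 10111 = 01000
  pos 4: 10000 XOR 10111 = 00111
  pos 6: 11100 XOR 10111 = 01011
  pos 7: 10110 XOR 10111 = 00001
Remainder (last 4 bits) = 0001. This is the CRC / FCS.

0001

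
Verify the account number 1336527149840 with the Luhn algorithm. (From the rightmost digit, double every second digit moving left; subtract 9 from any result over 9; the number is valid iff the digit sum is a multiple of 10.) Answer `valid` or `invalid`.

valid

From the right, keep odd positions and double even positions (subtract 9 from any doubled value over 9):
  doubled (positions 2,4,...): 8 9 2 4 3 6 → sum 32
  kept (positions 1,3,...): 0 8 4 7 5 3 1 → sum 28
Total = 60.
60 mod 10 = 0, so the number is valid.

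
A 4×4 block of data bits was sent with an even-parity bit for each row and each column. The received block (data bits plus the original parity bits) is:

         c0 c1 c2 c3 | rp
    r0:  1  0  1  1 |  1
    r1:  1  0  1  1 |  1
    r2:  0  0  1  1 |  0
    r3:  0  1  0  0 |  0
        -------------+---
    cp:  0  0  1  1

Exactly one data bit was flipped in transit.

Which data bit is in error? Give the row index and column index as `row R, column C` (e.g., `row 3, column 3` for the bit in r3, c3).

row 3, column 1

Recompute each row's even parity and compare to rp:
  r0: data parity 1, sent rp 1 → ok
  r1: data parity 1, sent rp 1 → ok
  r2: data parity 0, sent rp 0 → ok
  r3: data parity 1, sent rp 0 → mismatch
Recompute each column's even parity and compare to cp:
  c0: data parity 0, sent cp 0 → ok
  c1: data parity 1, sent cp 0 → mismatch
  c2: data parity 1, sent cp 1 → ok
  c3: data parity 1, sent cp 1 → ok
Exactly one row (r3) and one column (c1) fail → the flipped bit is at their intersection.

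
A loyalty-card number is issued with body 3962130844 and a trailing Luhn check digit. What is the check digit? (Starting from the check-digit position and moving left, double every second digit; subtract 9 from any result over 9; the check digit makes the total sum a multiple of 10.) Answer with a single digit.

Partial digits right→left: 4 4 8 0 3 1 2 6 9 3
Double every second digit counting from the check-digit position (so the 1st, 3rd, 5th, ... of the partial from the right).
  doubled (with −9 where >9): 8 7 6 4 9 → sum 34
  kept as-is: 4 0 1 6 3 → sum 14
Total = 34 + 14 = 48.
Check digit = (10 − (48 mod 10)) mod 10 = 2.

2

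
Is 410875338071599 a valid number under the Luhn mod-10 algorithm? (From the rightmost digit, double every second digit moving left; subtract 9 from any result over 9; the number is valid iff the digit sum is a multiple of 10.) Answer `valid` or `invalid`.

valid

From the right, keep odd positions and double even positions (subtract 9 from any doubled value over 9):
  doubled (positions 2,4,...): 9 2 0 6 1 7 2 → sum 27
  kept (positions 1,3,...): 9 5 7 8 3 7 0 4 → sum 43
Total = 70.
70 mod 10 = 0, so the number is valid.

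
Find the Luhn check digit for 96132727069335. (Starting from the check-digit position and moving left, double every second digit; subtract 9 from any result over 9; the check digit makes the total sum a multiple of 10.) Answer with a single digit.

Partial digits right→left: 5 3 3 9 6 0 7 2 7 2 3 1 6 9
Double every second digit counting from the check-digit position (so the 1st, 3rd, 5th, ... of the partial from the right).
  doubled (with −9 where >9): 1 6 3 5 5 6 3 → sum 29
  kept as-is: 3 9 0 2 2 1 9 → sum 26
Total = 29 + 26 = 55.
Check digit = (10 − (55 mod 10)) mod 10 = 5.

5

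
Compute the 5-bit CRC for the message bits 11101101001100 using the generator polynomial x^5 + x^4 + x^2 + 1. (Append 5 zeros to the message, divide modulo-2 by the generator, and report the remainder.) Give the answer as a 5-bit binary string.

01010

Append 5 zeros: 1110110100110000000. Divide by 110101 (XOR where the leading bit is 1):
  pos 0: 111011 XOR 110101 = 001110
  pos 2: 111001 XOR 110101 = 001100
  pos 4: 110000 XOR 110101 = 000101
  pos 7: 101110 XOR 110101 = 011011
  pos 8: 110110 XOR 110101 = 000011
  pos 12: 110000 XOR 110101 = 000101
Remainder (last 5 bits) = 01010. This is the CRC / FCS.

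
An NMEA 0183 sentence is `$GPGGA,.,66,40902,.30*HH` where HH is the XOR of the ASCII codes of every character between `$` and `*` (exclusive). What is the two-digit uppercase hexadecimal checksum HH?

XOR the ASCII codes of the payload characters:
  'G' = 0x47 → acc = 0x47
  'P' = 0x50 → acc = 0x17
  'G' = 0x47 → acc = 0x50
  'G' = 0x47 → acc = 0x17
  'A' = 0x41 → acc = 0x56
  ',' = 0x2C → acc = 0x7A
  '.' = 0x2E → acc = 0x54
  ',' = 0x2C → acc = 0x78
  '6' = 0x36 → acc = 0x4E
  '6' = 0x36 → acc = 0x78
  ',' = 0x2C → acc = 0x54
  '4' = 0x34 → acc = 0x60
  '0' = 0x30 → acc = 0x50
  '9' = 0x39 → acc = 0x69
  '0' = 0x30 → acc = 0x59
  '2' = 0x32 → acc = 0x6B
  ',' = 0x2C → acc = 0x47
  '.' = 0x2E → acc = 0x69
  '3' = 0x33 → acc = 0x5A
  '0' = 0x30 → acc = 0x6A
Checksum = 0x6A.

6A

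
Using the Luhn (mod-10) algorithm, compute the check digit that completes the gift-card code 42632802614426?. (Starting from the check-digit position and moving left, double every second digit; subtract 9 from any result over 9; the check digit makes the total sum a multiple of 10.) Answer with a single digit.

Partial digits right→left: 6 2 4 4 1 6 2 0 8 2 3 6 2 4
Double every second digit counting from the check-digit position (so the 1st, 3rd, 5th, ... of the partial from the right).
  doubled (with −9 where >9): 3 8 2 4 7 6 4 → sum 34
  kept as-is: 2 4 6 0 2 6 4 → sum 24
Total = 34 + 24 = 58.
Check digit = (10 − (58 mod 10)) mod 10 = 2.

2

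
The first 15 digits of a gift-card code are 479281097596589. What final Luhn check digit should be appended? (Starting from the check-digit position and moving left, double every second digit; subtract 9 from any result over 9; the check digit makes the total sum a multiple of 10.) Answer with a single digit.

4

Partial digits right→left: 9 8 5 6 9 5 7 9 0 1 8 2 9 7 4
Double every second digit counting from the check-digit position (so the 1st, 3rd, 5th, ... of the partial from the right).
  doubled (with −9 where >9): 9 1 9 5 0 7 9 8 → sum 48
  kept as-is: 8 6 5 9 1 2 7 → sum 38
Total = 48 + 38 = 86.
Check digit = (10 − (86 mod 10)) mod 10 = 4.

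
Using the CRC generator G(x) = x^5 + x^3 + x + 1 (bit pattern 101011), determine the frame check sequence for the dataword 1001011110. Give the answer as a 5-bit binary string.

11011

Append 5 zeros: 100101111000000. Divide by 101011 (XOR where the leading bit is 1):
  pos 0: 100101 XOR 101011 = 001110
  pos 2: 111011 XOR 101011 = 010000
  pos 3: 100001 XOR 101011 = 001010
  pos 5: 101000 XOR 101011 = 000011
  pos 9: 110000 XOR 101011 = 011011
Remainder (last 5 bits) = 11011. This is the CRC / FCS.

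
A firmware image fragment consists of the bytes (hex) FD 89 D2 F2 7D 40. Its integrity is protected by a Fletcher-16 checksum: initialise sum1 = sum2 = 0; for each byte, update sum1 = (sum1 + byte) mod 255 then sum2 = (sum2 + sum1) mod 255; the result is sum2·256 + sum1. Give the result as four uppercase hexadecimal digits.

Running sums (mod 255):
  after byte 0 (FD): sum1=253, sum2=253
  after byte 1 (89): sum1=135, sum2=133
  after byte 2 (D2): sum1=90, sum2=223
  after byte 3 (F2): sum1=77, sum2=45
  after byte 4 (7D): sum1=202, sum2=247
  after byte 5 (40): sum1=11, sum2=3
Checksum = sum2·256 + sum1 = 3·256 + 11 = 779 = 0x030B.

030B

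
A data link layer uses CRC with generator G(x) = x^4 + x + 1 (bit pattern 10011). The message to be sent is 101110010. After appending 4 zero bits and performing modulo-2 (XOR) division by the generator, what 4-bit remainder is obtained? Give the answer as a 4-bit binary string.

0001

Append 4 zeros: 1011100100000. Divide by 10011 (XOR where the leading bit is 1):
  pos 0: 10111 XOR 10011 = 00100
  pos 2: 10000 XOR 10011 = 00011
  pos 5: 11100 XOR 10011 = 01111
  pos 6: 11110 XOR 10011 = 01101
  pos 7: 11010 XOR 10011 = 01001
  pos 8: 10010 XOR 10011 = 00001
Remainder (last 4 bits) = 0001. This is the CRC / FCS.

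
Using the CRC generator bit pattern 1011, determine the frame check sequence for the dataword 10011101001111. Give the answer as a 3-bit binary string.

011

Append 3 zeros: 10011101001111000. Divide by 1011 (XOR where the leading bit is 1):
  pos 0: 1001 XOR 1011 = 0010
  pos 2: 1011 XOR 1011 = 0000
  pos 7: 1001 XOR 1011 = 0010
  pos 9: 1011 XOR 1011 = 0000
  pos 13: 1000 XOR 1011 = 0011
Remainder (last 3 bits) = 011. This is the CRC / FCS.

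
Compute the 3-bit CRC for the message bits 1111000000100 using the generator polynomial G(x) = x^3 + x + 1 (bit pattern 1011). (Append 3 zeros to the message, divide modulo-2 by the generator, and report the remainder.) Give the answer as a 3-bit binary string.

110

Append 3 zeros: 1111000000100000. Divide by 1011 (XOR where the leading bit is 1):
  pos 0: 1111 XOR 1011 = 0100
  pos 1: 1000 XOR 1011 = 0011
  pos 3: 1100 XOR 1011 = 0111
  pos 4: 1110 XOR 1011 = 0101
  pos 5: 1010 XOR 1011 = 0001
  pos 8: 1010 XOR 1011 = 0001
  pos 11: 1000 XOR 1011 = 0011
Remainder (last 3 bits) = 110. This is the CRC / FCS.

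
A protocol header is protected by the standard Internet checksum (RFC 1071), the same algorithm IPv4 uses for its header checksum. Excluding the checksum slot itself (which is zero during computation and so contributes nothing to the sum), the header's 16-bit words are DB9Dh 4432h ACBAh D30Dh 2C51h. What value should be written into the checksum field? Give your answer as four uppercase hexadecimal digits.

3416

One's-complement addition (fold any carry out of bit 15 back into bit 0):
  0xDB9D + 0x4432 = 0x11FCF → wrap carry → 0x1FD0
  0x1FD0 + 0xACBA = 0x0CC8A
  0xCC8A + 0xD30D = 0x19F97 → wrap carry → 0x9F98
  0x9F98 + 0x2C51 = 0x0CBE9
One's-complement sum = 0xCBE9.
Checksum = ~0xCBE9 & 0xFFFF = 0x3416.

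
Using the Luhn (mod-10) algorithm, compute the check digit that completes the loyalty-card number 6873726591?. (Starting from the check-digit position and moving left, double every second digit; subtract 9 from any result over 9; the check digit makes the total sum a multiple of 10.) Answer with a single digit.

5

Partial digits right→left: 1 9 5 6 2 7 3 7 8 6
Double every second digit counting from the check-digit position (so the 1st, 3rd, 5th, ... of the partial from the right).
  doubled (with −9 where >9): 2 1 4 6 7 → sum 20
  kept as-is: 9 6 7 7 6 → sum 35
Total = 20 + 35 = 55.
Check digit = (10 − (55 mod 10)) mod 10 = 5.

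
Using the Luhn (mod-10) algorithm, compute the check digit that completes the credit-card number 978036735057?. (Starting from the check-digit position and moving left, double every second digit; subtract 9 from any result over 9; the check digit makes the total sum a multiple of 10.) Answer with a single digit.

Partial digits right→left: 7 5 0 5 3 7 6 3 0 8 7 9
Double every second digit counting from the check-digit position (so the 1st, 3rd, 5th, ... of the partial from the right).
  doubled (with −9 where >9): 5 0 6 3 0 5 → sum 19
  kept as-is: 5 5 7 3 8 9 → sum 37
Total = 19 + 37 = 56.
Check digit = (10 − (56 mod 10)) mod 10 = 4.

4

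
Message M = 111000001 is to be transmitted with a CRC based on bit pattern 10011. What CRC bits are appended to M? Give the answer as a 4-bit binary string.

0101

Append 4 zeros: 1110000010000. Divide by 10011 (XOR where the leading bit is 1):
  pos 0: 11100 XOR 10011 = 01111
  pos 1: 11110 XOR 10011 = 01101
  pos 2: 11010 XOR 10011 = 01001
  pos 3: 10010 XOR 10011 = 00001
  pos 7: 11000 XOR 10011 = 01011
  pos 8: 10110 XOR 10011 = 00101
Remainder (last 4 bits) = 0101. This is the CRC / FCS.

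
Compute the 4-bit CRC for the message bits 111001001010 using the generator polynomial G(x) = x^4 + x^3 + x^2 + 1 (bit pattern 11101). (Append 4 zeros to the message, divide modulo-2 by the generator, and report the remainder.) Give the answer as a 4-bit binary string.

0011

Append 4 zeros: 1110010010100000. Divide by 11101 (XOR where the leading bit is 1):
  pos 0: 11100 XOR 11101 = 00001
  pos 4: 11001 XOR 11101 = 00100
  pos 6: 10001 XOR 11101 = 01100
  pos 7: 11000 XOR 11101 = 00101
  pos 9: 10100 XOR 11101 = 01001
  pos 10: 10010 XOR 11101 = 01111
  pos 11: 11110 XOR 11101 = 00011
Remainder (last 4 bits) = 0011. This is the CRC / FCS.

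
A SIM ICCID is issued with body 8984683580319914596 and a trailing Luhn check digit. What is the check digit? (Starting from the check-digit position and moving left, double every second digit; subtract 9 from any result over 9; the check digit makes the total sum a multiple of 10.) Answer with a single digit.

0

Partial digits right→left: 6 9 5 4 1 9 9 1 3 0 8 5 3 8 6 4 8 9 8
Double every second digit counting from the check-digit position (so the 1st, 3rd, 5th, ... of the partial from the right).
  doubled (with −9 where >9): 3 1 2 9 6 7 6 3 7 7 → sum 51
  kept as-is: 9 4 9 1 0 5 8 4 9 → sum 49
Total = 51 + 49 = 100.
Check digit = (10 − (100 mod 10)) mod 10 = 0.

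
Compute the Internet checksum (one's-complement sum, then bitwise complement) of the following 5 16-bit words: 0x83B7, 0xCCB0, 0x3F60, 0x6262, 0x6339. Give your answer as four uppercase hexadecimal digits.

AA9B

One's-complement addition (fold any carry out of bit 15 back into bit 0):
  0x83B7 + 0xCCB0 = 0x15067 → wrap carry → 0x5068
  0x5068 + 0x3F60 = 0x08FC8
  0x8FC8 + 0x6262 = 0x0F22A
  0xF22A + 0x6339 = 0x15563 → wrap carry → 0x5564
One's-complement sum = 0x5564.
Checksum = ~0x5564 & 0xFFFF = 0xAA9B.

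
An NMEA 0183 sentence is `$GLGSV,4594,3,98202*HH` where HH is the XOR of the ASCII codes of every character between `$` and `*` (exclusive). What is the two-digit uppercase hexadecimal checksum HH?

XOR the ASCII codes of the payload characters:
  'G' = 0x47 → acc = 0x47
  'L' = 0x4C → acc = 0x0B
  'G' = 0x47 → acc = 0x4C
  'S' = 0x53 → acc = 0x1F
  'V' = 0x56 → acc = 0x49
  ',' = 0x2C → acc = 0x65
  '4' = 0x34 → acc = 0x51
  '5' = 0x35 → acc = 0x64
  '9' = 0x39 → acc = 0x5D
  '4' = 0x34 → acc = 0x69
  ',' = 0x2C → acc = 0x45
  '3' = 0x33 → acc = 0x76
  ',' = 0x2C → acc = 0x5A
  '9' = 0x39 → acc = 0x63
  '8' = 0x38 → acc = 0x5B
  '2' = 0x32 → acc = 0x69
  '0' = 0x30 → acc = 0x59
  '2' = 0x32 → acc = 0x6B
Checksum = 0x6B.

6B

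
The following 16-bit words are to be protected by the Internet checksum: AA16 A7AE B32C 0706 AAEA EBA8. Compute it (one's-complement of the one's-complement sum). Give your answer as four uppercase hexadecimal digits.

5D74

One's-complement addition (fold any carry out of bit 15 back into bit 0):
  0xAA16 + 0xA7AE = 0x151C4 → wrap carry → 0x51C5
  0x51C5 + 0xB32C = 0x104F1 → wrap carry → 0x04F2
  0x04F2 + 0x0706 = 0x00BF8
  0x0BF8 + 0xAAEA = 0x0B6E2
  0xB6E2 + 0xEBA8 = 0x1A28A → wrap carry → 0xA28B
One's-complement sum = 0xA28B.
Checksum = ~0xA28B & 0xFFFF = 0x5D74.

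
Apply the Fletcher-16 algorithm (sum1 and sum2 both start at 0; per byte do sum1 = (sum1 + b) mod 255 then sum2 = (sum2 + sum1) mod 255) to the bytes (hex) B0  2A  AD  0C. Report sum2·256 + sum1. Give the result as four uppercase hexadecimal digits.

Running sums (mod 255):
  after byte 0 (B0): sum1=176, sum2=176
  after byte 1 (2A): sum1=218, sum2=139
  after byte 2 (AD): sum1=136, sum2=20
  after byte 3 (0C): sum1=148, sum2=168
Checksum = sum2·256 + sum1 = 168·256 + 148 = 43156 = 0xA894.

A894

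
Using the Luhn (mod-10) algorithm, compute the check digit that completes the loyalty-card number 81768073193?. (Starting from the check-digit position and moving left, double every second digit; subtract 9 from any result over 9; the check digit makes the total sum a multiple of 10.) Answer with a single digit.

9

Partial digits right→left: 3 9 1 3 7 0 8 6 7 1 8
Double every second digit counting from the check-digit position (so the 1st, 3rd, 5th, ... of the partial from the right).
  doubled (with −9 where >9): 6 2 5 7 5 7 → sum 32
  kept as-is: 9 3 0 6 1 → sum 19
Total = 32 + 19 = 51.
Check digit = (10 − (51 mod 10)) mod 10 = 9.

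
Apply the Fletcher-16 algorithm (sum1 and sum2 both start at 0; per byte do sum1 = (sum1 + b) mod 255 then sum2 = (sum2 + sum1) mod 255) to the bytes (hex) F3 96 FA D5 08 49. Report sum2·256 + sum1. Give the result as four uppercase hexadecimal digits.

Running sums (mod 255):
  after byte 0 (F3): sum1=243, sum2=243
  after byte 1 (96): sum1=138, sum2=126
  after byte 2 (FA): sum1=133, sum2=4
  after byte 3 (D5): sum1=91, sum2=95
  after byte 4 (08): sum1=99, sum2=194
  after byte 5 (49): sum1=172, sum2=111
Checksum = sum2·256 + sum1 = 111·256 + 172 = 28588 = 0x6FAC.

6FAC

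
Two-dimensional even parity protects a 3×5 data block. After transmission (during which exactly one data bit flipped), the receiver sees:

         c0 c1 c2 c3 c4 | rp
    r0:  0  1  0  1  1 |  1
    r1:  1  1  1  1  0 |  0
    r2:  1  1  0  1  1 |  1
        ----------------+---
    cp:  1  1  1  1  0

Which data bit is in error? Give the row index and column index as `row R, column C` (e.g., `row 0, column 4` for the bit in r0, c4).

row 2, column 0

Recompute each row's even parity and compare to rp:
  r0: data parity 1, sent rp 1 → ok
  r1: data parity 0, sent rp 0 → ok
  r2: data parity 0, sent rp 1 → mismatch
Recompute each column's even parity and compare to cp:
  c0: data parity 0, sent cp 1 → mismatch
  c1: data parity 1, sent cp 1 → ok
  c2: data parity 1, sent cp 1 → ok
  c3: data parity 1, sent cp 1 → ok
  c4: data parity 0, sent cp 0 → ok
Exactly one row (r2) and one column (c0) fail → the flipped bit is at their intersection.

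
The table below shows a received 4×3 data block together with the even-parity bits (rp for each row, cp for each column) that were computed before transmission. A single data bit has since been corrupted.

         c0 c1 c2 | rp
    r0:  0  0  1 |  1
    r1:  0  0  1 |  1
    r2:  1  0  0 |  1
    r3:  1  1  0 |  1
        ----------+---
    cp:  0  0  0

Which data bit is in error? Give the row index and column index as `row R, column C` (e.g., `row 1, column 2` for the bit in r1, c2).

row 3, column 1

Recompute each row's even parity and compare to rp:
  r0: data parity 1, sent rp 1 → ok
  r1: data parity 1, sent rp 1 → ok
  r2: data parity 1, sent rp 1 → ok
  r3: data parity 0, sent rp 1 → mismatch
Recompute each column's even parity and compare to cp:
  c0: data parity 0, sent cp 0 → ok
  c1: data parity 1, sent cp 0 → mismatch
  c2: data parity 0, sent cp 0 → ok
Exactly one row (r3) and one column (c1) fail → the flipped bit is at their intersection.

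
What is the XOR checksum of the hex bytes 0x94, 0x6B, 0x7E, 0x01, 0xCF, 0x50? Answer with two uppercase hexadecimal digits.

1F

XOR the bytes together:
  start with 0x94
  0x94 ⊕ 0x6B = 0xFF
  0xFF ⊕ 0x7E = 0x81
  0x81 ⊕ 0x01 = 0x80
  0x80 ⊕ 0xCF = 0x4F
  0x4F ⊕ 0x50 = 0x1F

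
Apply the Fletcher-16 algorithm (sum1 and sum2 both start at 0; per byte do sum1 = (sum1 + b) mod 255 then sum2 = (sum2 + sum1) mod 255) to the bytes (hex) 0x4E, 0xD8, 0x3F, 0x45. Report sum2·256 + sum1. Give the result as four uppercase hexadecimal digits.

Running sums (mod 255):
  after byte 0 (0x4E): sum1=78, sum2=78
  after byte 1 (0xD8): sum1=39, sum2=117
  after byte 2 (0x3F): sum1=102, sum2=219
  after byte 3 (0x45): sum1=171, sum2=135
Checksum = sum2·256 + sum1 = 135·256 + 171 = 34731 = 0x87AB.

87AB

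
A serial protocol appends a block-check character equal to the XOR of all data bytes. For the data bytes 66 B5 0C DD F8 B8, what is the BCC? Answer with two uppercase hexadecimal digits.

XOR the bytes together:
  start with 0x66
  0x66 ⊕ 0xB5 = 0xD3
  0xD3 ⊕ 0x0C = 0xDF
  0xDF ⊕ 0xDD = 0x02
  0x02 ⊕ 0xF8 = 0xFA
  0xFA ⊕ 0xB8 = 0x42

42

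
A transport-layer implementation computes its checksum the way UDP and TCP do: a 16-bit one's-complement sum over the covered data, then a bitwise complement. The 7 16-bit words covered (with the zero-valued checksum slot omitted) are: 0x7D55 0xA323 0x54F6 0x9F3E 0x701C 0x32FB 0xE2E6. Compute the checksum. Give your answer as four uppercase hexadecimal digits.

6553

One's-complement addition (fold any carry out of bit 15 back into bit 0):
  0x7D55 + 0xA323 = 0x12078 → wrap carry → 0x2079
  0x2079 + 0x54F6 = 0x0756F
  0x756F + 0x9F3E = 0x114AD → wrap carry → 0x14AE
  0x14AE + 0x701C = 0x084CA
  0x84CA + 0x32FB = 0x0B7C5
  0xB7C5 + 0xE2E6 = 0x19AAB → wrap carry → 0x9AAC
One's-complement sum = 0x9AAC.
Checksum = ~0x9AAC & 0xFFFF = 0x6553.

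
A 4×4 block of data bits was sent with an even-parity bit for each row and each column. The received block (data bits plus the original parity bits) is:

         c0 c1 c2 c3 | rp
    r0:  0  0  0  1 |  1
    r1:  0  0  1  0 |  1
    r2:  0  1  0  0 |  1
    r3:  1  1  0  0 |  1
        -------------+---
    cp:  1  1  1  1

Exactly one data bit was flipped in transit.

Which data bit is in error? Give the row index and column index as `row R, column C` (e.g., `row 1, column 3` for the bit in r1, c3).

row 3, column 1

Recompute each row's even parity and compare to rp:
  r0: data parity 1, sent rp 1 → ok
  r1: data parity 1, sent rp 1 → ok
  r2: data parity 1, sent rp 1 → ok
  r3: data parity 0, sent rp 1 → mismatch
Recompute each column's even parity and compare to cp:
  c0: data parity 1, sent cp 1 → ok
  c1: data parity 0, sent cp 1 → mismatch
  c2: data parity 1, sent cp 1 → ok
  c3: data parity 1, sent cp 1 → ok
Exactly one row (r3) and one column (c1) fail → the flipped bit is at their intersection.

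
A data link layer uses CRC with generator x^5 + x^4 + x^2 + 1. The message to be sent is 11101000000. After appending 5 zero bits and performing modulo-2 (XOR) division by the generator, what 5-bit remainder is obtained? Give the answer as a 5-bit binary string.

11000

Append 5 zeros: 1110100000000000. Divide by 110101 (XOR where the leading bit is 1):
  pos 0: 111010 XOR 110101 = 001111
  pos 2: 111100 XOR 110101 = 001001
  pos 4: 100100 XOR 110101 = 010001
  pos 5: 100010 XOR 110101 = 010111
  pos 6: 101110 XOR 110101 = 011011
  pos 7: 110110 XOR 110101 = 000011
Remainder (last 5 bits) = 11000. This is the CRC / FCS.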